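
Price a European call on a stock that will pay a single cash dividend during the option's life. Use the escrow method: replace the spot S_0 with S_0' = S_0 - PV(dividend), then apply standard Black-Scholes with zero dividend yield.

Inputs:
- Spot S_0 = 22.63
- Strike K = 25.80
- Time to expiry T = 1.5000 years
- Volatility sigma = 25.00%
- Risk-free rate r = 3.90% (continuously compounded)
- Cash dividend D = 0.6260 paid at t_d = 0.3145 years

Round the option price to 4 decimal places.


Answer: Price = 1.8070

Derivation:
PV(D) = D * exp(-r * t_d) = 0.6260 * 0.98780941 = 0.61836869
S_0' = S_0 - PV(D) = 22.6300 - 0.61836869 = 22.01163131
d1 = (ln(S_0'/K) + (r + sigma^2/2)*T) / (sigma*sqrt(T)) = -0.17449669
d2 = d1 - sigma*sqrt(T) = -0.48068291
exp(-rT) = 0.94317824
N(d1) = 0.43073756; N(d2) = 0.31537094
C = S_0' * N(d1) - K * exp(-rT) * N(d2) = 22.01163131 * 0.43073756 - 25.8000 * 0.94317824 * 0.31537094 = 1.8070


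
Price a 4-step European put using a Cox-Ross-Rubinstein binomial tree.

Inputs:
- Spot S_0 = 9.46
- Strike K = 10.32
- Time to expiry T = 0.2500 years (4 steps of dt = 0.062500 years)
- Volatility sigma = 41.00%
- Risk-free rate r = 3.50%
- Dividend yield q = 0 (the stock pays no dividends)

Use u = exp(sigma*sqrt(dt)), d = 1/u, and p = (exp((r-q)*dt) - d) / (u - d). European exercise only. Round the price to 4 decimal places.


Answer: Price = V(0,0) = 1.2872

Derivation:
dt = T/N = 0.062500
u = exp(sigma*sqrt(dt)) = 1.107937; d = 1/u = 0.902578
p = (exp((r-q)*dt) - d) / (u - d) = 0.485061
Discount per step: exp(-r*dt) = 0.997815
Stock lattice S(k, i) with i counting down-moves:
  k=0: S(0,0) = 9.4600
  k=1: S(1,0) = 10.4811; S(1,1) = 8.5384
  k=2: S(2,0) = 11.6124; S(2,1) = 9.4600; S(2,2) = 7.7066
  k=3: S(3,0) = 12.8658; S(3,1) = 10.4811; S(3,2) = 8.5384; S(3,3) = 6.9558
  k=4: S(4,0) = 14.2545; S(4,1) = 11.6124; S(4,2) = 9.4600; S(4,3) = 7.7066; S(4,4) = 6.2781
Terminal payoffs V(N, i) = max(K - S_T, 0):
  V(4,0) = 0.000000; V(4,1) = 0.000000; V(4,2) = 0.860000; V(4,3) = 2.613436; V(4,4) = 4.041869
Backward induction: V(k, i) = exp(-r*dt) * [p * V(k+1, i) + (1-p) * V(k+1, i+1)].
  V(3,0) = exp(-r*dt) * [p*0.000000 + (1-p)*0.000000] = 0.000000
  V(3,1) = exp(-r*dt) * [p*0.000000 + (1-p)*0.860000] = 0.441880
  V(3,2) = exp(-r*dt) * [p*0.860000 + (1-p)*2.613436] = 1.759060
  V(3,3) = exp(-r*dt) * [p*2.613436 + (1-p)*4.041869] = 3.341674
  V(2,0) = exp(-r*dt) * [p*0.000000 + (1-p)*0.441880] = 0.227044
  V(2,1) = exp(-r*dt) * [p*0.441880 + (1-p)*1.759060] = 1.117700
  V(2,2) = exp(-r*dt) * [p*1.759060 + (1-p)*3.341674] = 2.568385
  V(1,0) = exp(-r*dt) * [p*0.227044 + (1-p)*1.117700] = 0.684179
  V(1,1) = exp(-r*dt) * [p*1.117700 + (1-p)*2.568385] = 1.860639
  V(0,0) = exp(-r*dt) * [p*0.684179 + (1-p)*1.860639] = 1.287165


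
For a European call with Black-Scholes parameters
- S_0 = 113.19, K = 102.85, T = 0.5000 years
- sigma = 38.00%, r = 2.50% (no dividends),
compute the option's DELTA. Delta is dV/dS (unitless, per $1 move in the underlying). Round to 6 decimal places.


d1 = 0.5373870359; d2 = 0.2686864591
phi(d1) = 0.3453037045; exp(-qT) = 1.0000000000; exp(-rT) = 0.9875778005
N(d1) = 0.7044998518
Delta = exp(-qT) * N(d1) = 1.0000000000 * 0.7044998518 = 0.704500

Answer: Delta = 0.704500


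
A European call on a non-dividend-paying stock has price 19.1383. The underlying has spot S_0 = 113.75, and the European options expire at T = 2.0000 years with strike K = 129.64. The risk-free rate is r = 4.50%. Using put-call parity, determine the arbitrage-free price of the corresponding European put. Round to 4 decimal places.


Put-call parity: C - P = S_0 * exp(-qT) - K * exp(-rT).
S_0 * exp(-qT) = 113.7500 * 1.00000000 = 113.75000000
K * exp(-rT) = 129.6400 * 0.91393119 = 118.48203886
P = C - S*exp(-qT) + K*exp(-rT)
P = 19.1383 - 113.75000000 + 118.48203886 = 23.8703

Answer: Put price = 23.8703


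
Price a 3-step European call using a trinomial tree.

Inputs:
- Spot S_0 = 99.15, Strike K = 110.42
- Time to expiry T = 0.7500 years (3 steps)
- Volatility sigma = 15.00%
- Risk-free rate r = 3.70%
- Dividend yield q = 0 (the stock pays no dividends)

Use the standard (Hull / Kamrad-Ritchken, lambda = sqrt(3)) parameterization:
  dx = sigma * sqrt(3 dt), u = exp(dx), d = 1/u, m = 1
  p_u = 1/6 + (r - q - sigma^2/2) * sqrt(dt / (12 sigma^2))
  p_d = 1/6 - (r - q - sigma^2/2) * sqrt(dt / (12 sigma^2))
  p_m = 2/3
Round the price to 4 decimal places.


Answer: Price = V(0,0) = 2.1937

Derivation:
dt = T/N = 0.250000; dx = sigma*sqrt(3*dt) = 0.129904
u = exp(dx) = 1.138719; d = 1/u = 0.878180
p_u = 0.191445, p_m = 0.666667, p_d = 0.141889
Discount per step: exp(-r*dt) = 0.990793
Stock lattice S(k, j) with j the centered position index:
  k=0: S(0,+0) = 99.1500
  k=1: S(1,-1) = 87.0715; S(1,+0) = 99.1500; S(1,+1) = 112.9040
  k=2: S(2,-2) = 76.4645; S(2,-1) = 87.0715; S(2,+0) = 99.1500; S(2,+1) = 112.9040; S(2,+2) = 128.5659
  k=3: S(3,-3) = 67.1496; S(3,-2) = 76.4645; S(3,-1) = 87.0715; S(3,+0) = 99.1500; S(3,+1) = 112.9040; S(3,+2) = 128.5659; S(3,+3) = 146.4004
Terminal payoffs V(N, j) = max(S_T - K, 0):
  V(3,-3) = 0.000000; V(3,-2) = 0.000000; V(3,-1) = 0.000000; V(3,+0) = 0.000000; V(3,+1) = 2.483974; V(3,+2) = 18.145882; V(3,+3) = 35.980393
Backward induction: V(k, j) = exp(-r*dt) * [p_u * V(k+1, j+1) + p_m * V(k+1, j) + p_d * V(k+1, j-1)]
  V(2,-2) = exp(-r*dt) * [p_u*0.000000 + p_m*0.000000 + p_d*0.000000] = 0.000000
  V(2,-1) = exp(-r*dt) * [p_u*0.000000 + p_m*0.000000 + p_d*0.000000] = 0.000000
  V(2,+0) = exp(-r*dt) * [p_u*2.483974 + p_m*0.000000 + p_d*0.000000] = 0.471165
  V(2,+1) = exp(-r*dt) * [p_u*18.145882 + p_m*2.483974 + p_d*0.000000] = 5.082681
  V(2,+2) = exp(-r*dt) * [p_u*35.980393 + p_m*18.145882 + p_d*2.483974] = 19.159904
  V(1,-1) = exp(-r*dt) * [p_u*0.471165 + p_m*0.000000 + p_d*0.000000] = 0.089371
  V(1,+0) = exp(-r*dt) * [p_u*5.082681 + p_m*0.471165 + p_d*0.000000] = 1.275310
  V(1,+1) = exp(-r*dt) * [p_u*19.159904 + p_m*5.082681 + p_d*0.471165] = 7.057780
  V(0,+0) = exp(-r*dt) * [p_u*7.057780 + p_m*1.275310 + p_d*0.089371] = 2.193676


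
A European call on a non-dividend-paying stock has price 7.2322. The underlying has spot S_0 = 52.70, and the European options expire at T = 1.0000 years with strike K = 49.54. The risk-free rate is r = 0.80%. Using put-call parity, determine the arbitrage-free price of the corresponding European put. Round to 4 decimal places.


Answer: Put price = 3.6775

Derivation:
Put-call parity: C - P = S_0 * exp(-qT) - K * exp(-rT).
S_0 * exp(-qT) = 52.7000 * 1.00000000 = 52.70000000
K * exp(-rT) = 49.5400 * 0.99203191 = 49.14526106
P = C - S*exp(-qT) + K*exp(-rT)
P = 7.2322 - 52.70000000 + 49.14526106 = 3.6775


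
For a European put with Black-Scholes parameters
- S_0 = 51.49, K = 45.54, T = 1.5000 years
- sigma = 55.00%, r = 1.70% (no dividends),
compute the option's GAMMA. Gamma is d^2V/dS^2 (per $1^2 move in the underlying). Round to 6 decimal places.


d1 = 0.5569568921; d2 = -0.1166527872
phi(d1) = 0.3416258922; exp(-qT) = 1.0000000000; exp(-rT) = 0.9748223790
Gamma = exp(-qT) * phi(d1) / (S * sigma * sqrt(T)) = 1.0000000000 * 0.3416258922 / (51.4900 * 0.5500 * 1.2247448714) = 0.009850

Answer: Gamma = 0.009850


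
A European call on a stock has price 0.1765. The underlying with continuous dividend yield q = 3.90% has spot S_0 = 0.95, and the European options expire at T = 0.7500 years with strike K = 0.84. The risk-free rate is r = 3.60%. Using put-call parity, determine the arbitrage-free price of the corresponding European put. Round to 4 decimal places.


Put-call parity: C - P = S_0 * exp(-qT) - K * exp(-rT).
S_0 * exp(-qT) = 0.9500 * 0.97117364 = 0.92261496
K * exp(-rT) = 0.8400 * 0.97336124 = 0.81762344
P = C - S*exp(-qT) + K*exp(-rT)
P = 0.1765 - 0.92261496 + 0.81762344 = 0.0715

Answer: Put price = 0.0715


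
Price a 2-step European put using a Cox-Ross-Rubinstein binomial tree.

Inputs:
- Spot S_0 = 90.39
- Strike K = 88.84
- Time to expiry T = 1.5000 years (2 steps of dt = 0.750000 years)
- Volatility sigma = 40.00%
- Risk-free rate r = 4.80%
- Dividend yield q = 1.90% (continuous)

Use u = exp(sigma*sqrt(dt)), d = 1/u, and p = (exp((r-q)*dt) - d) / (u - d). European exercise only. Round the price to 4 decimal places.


Answer: Price = V(0,0) = 12.4892

Derivation:
dt = T/N = 0.750000
u = exp(sigma*sqrt(dt)) = 1.413982; d = 1/u = 0.707222
p = (exp((r-q)*dt) - d) / (u - d) = 0.445365
Discount per step: exp(-r*dt) = 0.964640
Stock lattice S(k, i) with i counting down-moves:
  k=0: S(0,0) = 90.3900
  k=1: S(1,0) = 127.8099; S(1,1) = 63.9258
  k=2: S(2,0) = 180.7209; S(2,1) = 90.3900; S(2,2) = 45.2098
Terminal payoffs V(N, i) = max(K - S_T, 0):
  V(2,0) = 0.000000; V(2,1) = 0.000000; V(2,2) = 43.630225
Backward induction: V(k, i) = exp(-r*dt) * [p * V(k+1, i) + (1-p) * V(k+1, i+1)].
  V(1,0) = exp(-r*dt) * [p*0.000000 + (1-p)*0.000000] = 0.000000
  V(1,1) = exp(-r*dt) * [p*0.000000 + (1-p)*43.630225] = 23.343204
  V(0,0) = exp(-r*dt) * [p*0.000000 + (1-p)*23.343204] = 12.489167


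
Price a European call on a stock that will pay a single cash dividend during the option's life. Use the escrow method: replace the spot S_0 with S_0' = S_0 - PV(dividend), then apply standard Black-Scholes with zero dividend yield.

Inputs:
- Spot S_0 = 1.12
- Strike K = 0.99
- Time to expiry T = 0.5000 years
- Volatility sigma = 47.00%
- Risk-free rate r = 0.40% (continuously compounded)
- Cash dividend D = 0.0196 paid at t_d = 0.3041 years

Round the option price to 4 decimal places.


PV(D) = D * exp(-r * t_d) = 0.0196 * 0.99878434 = 0.01957617
S_0' = S_0 - PV(D) = 1.1200 - 0.01957617 = 1.10042383
d1 = (ln(S_0'/K) + (r + sigma^2/2)*T) / (sigma*sqrt(T)) = 0.49037325
d2 = d1 - sigma*sqrt(T) = 0.15803307
exp(-rT) = 0.99800200
N(d1) = 0.68806510; N(d2) = 0.56278463
C = S_0' * N(d1) - K * exp(-rT) * N(d2) = 1.10042383 * 0.68806510 - 0.9900 * 0.99800200 * 0.56278463 = 0.2011

Answer: Price = 0.2011


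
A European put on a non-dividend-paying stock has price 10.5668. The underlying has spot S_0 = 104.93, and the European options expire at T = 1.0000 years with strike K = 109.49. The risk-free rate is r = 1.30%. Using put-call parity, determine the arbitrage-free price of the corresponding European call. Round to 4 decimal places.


Answer: Call price = 7.4210

Derivation:
Put-call parity: C - P = S_0 * exp(-qT) - K * exp(-rT).
S_0 * exp(-qT) = 104.9300 * 1.00000000 = 104.93000000
K * exp(-rT) = 109.4900 * 0.98708414 = 108.07584194
C = P + S*exp(-qT) - K*exp(-rT)
C = 10.5668 + 104.93000000 - 108.07584194 = 7.4210


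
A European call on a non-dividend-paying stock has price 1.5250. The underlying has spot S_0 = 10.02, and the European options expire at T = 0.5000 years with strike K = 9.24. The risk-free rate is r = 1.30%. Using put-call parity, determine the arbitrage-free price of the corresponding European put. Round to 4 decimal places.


Put-call parity: C - P = S_0 * exp(-qT) - K * exp(-rT).
S_0 * exp(-qT) = 10.0200 * 1.00000000 = 10.02000000
K * exp(-rT) = 9.2400 * 0.99352108 = 9.18013477
P = C - S*exp(-qT) + K*exp(-rT)
P = 1.5250 - 10.02000000 + 9.18013477 = 0.6851

Answer: Put price = 0.6851


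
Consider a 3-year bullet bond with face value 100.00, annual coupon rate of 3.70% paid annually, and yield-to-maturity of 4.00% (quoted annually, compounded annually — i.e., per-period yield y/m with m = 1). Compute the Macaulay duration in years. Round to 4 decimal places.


Answer: Macaulay duration = 2.8938 years

Derivation:
Coupon per period c = face * coupon_rate / m = 3.700000
Periods per year m = 1; per-period yield y/m = 0.040000
Number of cashflows N = 3
Cashflows (t years, CF_t, discount factor 1/(1+y/m)^(m*t), PV):
  t = 1.0000: CF_t = 3.700000, DF = 0.961538, PV = 3.557692
  t = 2.0000: CF_t = 3.700000, DF = 0.924556, PV = 3.420858
  t = 3.0000: CF_t = 103.700000, DF = 0.888996, PV = 92.188922
Price P = sum_t PV_t = 99.167473
Macaulay numerator sum_t t * PV_t:
  t * PV_t at t = 1.0000: 3.557692
  t * PV_t at t = 2.0000: 6.841716
  t * PV_t at t = 3.0000: 276.566767
Macaulay duration D = (sum_t t * PV_t) / P = 286.966175 / 99.167473 = 2.893753


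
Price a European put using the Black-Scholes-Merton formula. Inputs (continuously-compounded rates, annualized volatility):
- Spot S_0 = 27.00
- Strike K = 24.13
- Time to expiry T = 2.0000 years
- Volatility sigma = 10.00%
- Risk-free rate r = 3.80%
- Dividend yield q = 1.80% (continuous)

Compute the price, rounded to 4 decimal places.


d1 = (ln(S/K) + (r - q + 0.5*sigma^2) * T) / (sigma * sqrt(T)) = 1.14820697
d2 = d1 - sigma * sqrt(T) = 1.00678561
exp(-rT) = 0.92681621; exp(-qT) = 0.96464029
P = K * exp(-rT) * N(-d2) - S_0 * exp(-qT) * N(-d1)
N(-d1) = 0.12544157; N(-d2) = 0.15701891
P = 24.1300 * 0.92681621 * 0.15701891 - 27.0000 * 0.96464029 * 0.12544157 = 0.2444

Answer: Price = 0.2444


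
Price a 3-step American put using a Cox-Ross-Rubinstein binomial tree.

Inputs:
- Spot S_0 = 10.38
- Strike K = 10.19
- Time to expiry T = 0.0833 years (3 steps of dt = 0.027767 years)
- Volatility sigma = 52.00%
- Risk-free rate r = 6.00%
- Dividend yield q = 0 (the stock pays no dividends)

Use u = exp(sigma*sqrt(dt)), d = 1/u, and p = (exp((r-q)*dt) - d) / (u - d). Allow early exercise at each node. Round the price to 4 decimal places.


dt = T/N = 0.027767
u = exp(sigma*sqrt(dt)) = 1.090514; d = 1/u = 0.916999
p = (exp((r-q)*dt) - d) / (u - d) = 0.487961
Discount per step: exp(-r*dt) = 0.998335
Stock lattice S(k, i) with i counting down-moves:
  k=0: S(0,0) = 10.3800
  k=1: S(1,0) = 11.3195; S(1,1) = 9.5184
  k=2: S(2,0) = 12.3441; S(2,1) = 10.3800; S(2,2) = 8.7284
  k=3: S(3,0) = 13.4614; S(3,1) = 11.3195; S(3,2) = 9.5184; S(3,3) = 8.0039
Terminal payoffs V(N, i) = max(K - S_T, 0):
  V(3,0) = 0.000000; V(3,1) = 0.000000; V(3,2) = 0.671555; V(3,3) = 2.186068
Backward induction: V(k, i) = exp(-r*dt) * [p * V(k+1, i) + (1-p) * V(k+1, i+1)]; then take max(V_cont, immediate exercise) for American.
  V(2,0) = exp(-r*dt) * [p*0.000000 + (1-p)*0.000000] = 0.000000; exercise = 0.000000; V(2,0) = max -> 0.000000
  V(2,1) = exp(-r*dt) * [p*0.000000 + (1-p)*0.671555] = 0.343290; exercise = 0.000000; V(2,1) = max -> 0.343290
  V(2,2) = exp(-r*dt) * [p*0.671555 + (1-p)*2.186068] = 1.444636; exercise = 1.461599; V(2,2) = max -> 1.461599
  V(1,0) = exp(-r*dt) * [p*0.000000 + (1-p)*0.343290] = 0.175485; exercise = 0.000000; V(1,0) = max -> 0.175485
  V(1,1) = exp(-r*dt) * [p*0.343290 + (1-p)*1.461599] = 0.914383; exercise = 0.671555; V(1,1) = max -> 0.914383
  V(0,0) = exp(-r*dt) * [p*0.175485 + (1-p)*0.914383] = 0.552908; exercise = 0.000000; V(0,0) = max -> 0.552908

Answer: Price = V(0,0) = 0.5529


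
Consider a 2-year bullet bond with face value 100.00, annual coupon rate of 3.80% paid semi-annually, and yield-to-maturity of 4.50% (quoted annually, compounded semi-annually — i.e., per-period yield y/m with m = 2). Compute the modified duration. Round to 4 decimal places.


Coupon per period c = face * coupon_rate / m = 1.900000
Periods per year m = 2; per-period yield y/m = 0.022500
Number of cashflows N = 4
Cashflows (t years, CF_t, discount factor 1/(1+y/m)^(m*t), PV):
  t = 0.5000: CF_t = 1.900000, DF = 0.977995, PV = 1.858191
  t = 1.0000: CF_t = 1.900000, DF = 0.956474, PV = 1.817301
  t = 1.5000: CF_t = 1.900000, DF = 0.935427, PV = 1.777312
  t = 2.0000: CF_t = 101.900000, DF = 0.914843, PV = 93.222537
Price P = sum_t PV_t = 98.675341
First compute Macaulay numerator sum_t t * PV_t:
  t * PV_t at t = 0.5000: 0.929095
  t * PV_t at t = 1.0000: 1.817301
  t * PV_t at t = 1.5000: 2.665968
  t * PV_t at t = 2.0000: 186.445074
Macaulay duration D = 191.857438 / 98.675341 = 1.944330
Modified duration = D / (1 + y/m) = 1.944330 / (1 + 0.022500) = 1.901545

Answer: Modified duration = 1.9015


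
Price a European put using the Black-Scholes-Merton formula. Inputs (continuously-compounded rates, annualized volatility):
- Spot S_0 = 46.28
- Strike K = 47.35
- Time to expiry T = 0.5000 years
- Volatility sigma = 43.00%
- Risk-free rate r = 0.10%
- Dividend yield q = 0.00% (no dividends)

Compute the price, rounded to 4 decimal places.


d1 = (ln(S/K) + (r - q + 0.5*sigma^2) * T) / (sigma * sqrt(T)) = 0.07849899
d2 = d1 - sigma * sqrt(T) = -0.22555692
exp(-rT) = 0.99950012; exp(-qT) = 1.00000000
P = K * exp(-rT) * N(-d2) - S_0 * exp(-qT) * N(-d1)
N(-d1) = 0.46871557; N(-d2) = 0.58922698
P = 47.3500 * 0.99950012 * 0.58922698 - 46.2800 * 1.00000000 * 0.46871557 = 6.1938

Answer: Price = 6.1938


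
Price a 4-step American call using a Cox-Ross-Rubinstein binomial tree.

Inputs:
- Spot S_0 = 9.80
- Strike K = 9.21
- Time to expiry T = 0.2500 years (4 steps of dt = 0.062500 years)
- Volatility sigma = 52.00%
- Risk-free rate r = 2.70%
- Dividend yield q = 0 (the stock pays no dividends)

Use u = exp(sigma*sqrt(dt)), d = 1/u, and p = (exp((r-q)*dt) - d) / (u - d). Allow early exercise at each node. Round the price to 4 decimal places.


Answer: Price = V(0,0) = 1.3624

Derivation:
dt = T/N = 0.062500
u = exp(sigma*sqrt(dt)) = 1.138828; d = 1/u = 0.878095
p = (exp((r-q)*dt) - d) / (u - d) = 0.474023
Discount per step: exp(-r*dt) = 0.998314
Stock lattice S(k, i) with i counting down-moves:
  k=0: S(0,0) = 9.8000
  k=1: S(1,0) = 11.1605; S(1,1) = 8.6053
  k=2: S(2,0) = 12.7099; S(2,1) = 9.8000; S(2,2) = 7.5563
  k=3: S(3,0) = 14.4744; S(3,1) = 11.1605; S(3,2) = 8.6053; S(3,3) = 6.6352
  k=4: S(4,0) = 16.4839; S(4,1) = 12.7099; S(4,2) = 9.8000; S(4,3) = 7.5563; S(4,4) = 5.8263
Terminal payoffs V(N, i) = max(S_T - K, 0):
  V(4,0) = 7.273871; V(4,1) = 3.499915; V(4,2) = 0.590000; V(4,3) = 0.000000; V(4,4) = 0.000000
Backward induction: V(k, i) = exp(-r*dt) * [p * V(k+1, i) + (1-p) * V(k+1, i+1)]; then take max(V_cont, immediate exercise) for American.
  V(3,0) = exp(-r*dt) * [p*7.273871 + (1-p)*3.499915] = 5.279941; exercise = 5.264412; V(3,0) = max -> 5.279941
  V(3,1) = exp(-r*dt) * [p*3.499915 + (1-p)*0.590000] = 1.966047; exercise = 1.950518; V(3,1) = max -> 1.966047
  V(3,2) = exp(-r*dt) * [p*0.590000 + (1-p)*0.000000] = 0.279202; exercise = 0.000000; V(3,2) = max -> 0.279202
  V(3,3) = exp(-r*dt) * [p*0.000000 + (1-p)*0.000000] = 0.000000; exercise = 0.000000; V(3,3) = max -> 0.000000
  V(2,0) = exp(-r*dt) * [p*5.279941 + (1-p)*1.966047] = 3.530946; exercise = 3.499915; V(2,0) = max -> 3.530946
  V(2,1) = exp(-r*dt) * [p*1.966047 + (1-p)*0.279202] = 1.076987; exercise = 0.590000; V(2,1) = max -> 1.076987
  V(2,2) = exp(-r*dt) * [p*0.279202 + (1-p)*0.000000] = 0.132125; exercise = 0.000000; V(2,2) = max -> 0.132125
  V(1,0) = exp(-r*dt) * [p*3.530946 + (1-p)*1.076987] = 2.236444; exercise = 1.950518; V(1,0) = max -> 2.236444
  V(1,1) = exp(-r*dt) * [p*1.076987 + (1-p)*0.132125] = 0.579034; exercise = 0.000000; V(1,1) = max -> 0.579034
  V(0,0) = exp(-r*dt) * [p*2.236444 + (1-p)*0.579034] = 1.362384; exercise = 0.590000; V(0,0) = max -> 1.362384


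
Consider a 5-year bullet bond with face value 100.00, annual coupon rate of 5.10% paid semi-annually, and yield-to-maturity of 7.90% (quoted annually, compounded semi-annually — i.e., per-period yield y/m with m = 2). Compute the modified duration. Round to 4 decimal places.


Answer: Modified duration = 4.2677

Derivation:
Coupon per period c = face * coupon_rate / m = 2.550000
Periods per year m = 2; per-period yield y/m = 0.039500
Number of cashflows N = 10
Cashflows (t years, CF_t, discount factor 1/(1+y/m)^(m*t), PV):
  t = 0.5000: CF_t = 2.550000, DF = 0.962001, PV = 2.453102
  t = 1.0000: CF_t = 2.550000, DF = 0.925446, PV = 2.359887
  t = 1.5000: CF_t = 2.550000, DF = 0.890280, PV = 2.270213
  t = 2.0000: CF_t = 2.550000, DF = 0.856450, PV = 2.183948
  t = 2.5000: CF_t = 2.550000, DF = 0.823906, PV = 2.100960
  t = 3.0000: CF_t = 2.550000, DF = 0.792598, PV = 2.021125
  t = 3.5000: CF_t = 2.550000, DF = 0.762480, PV = 1.944324
  t = 4.0000: CF_t = 2.550000, DF = 0.733507, PV = 1.870442
  t = 4.5000: CF_t = 2.550000, DF = 0.705634, PV = 1.799367
  t = 5.0000: CF_t = 102.550000, DF = 0.678821, PV = 69.613061
Price P = sum_t PV_t = 88.616429
First compute Macaulay numerator sum_t t * PV_t:
  t * PV_t at t = 0.5000: 1.226551
  t * PV_t at t = 1.0000: 2.359887
  t * PV_t at t = 1.5000: 3.405320
  t * PV_t at t = 2.0000: 4.367895
  t * PV_t at t = 2.5000: 5.252399
  t * PV_t at t = 3.0000: 6.063376
  t * PV_t at t = 3.5000: 6.805135
  t * PV_t at t = 4.0000: 7.481768
  t * PV_t at t = 4.5000: 8.097151
  t * PV_t at t = 5.0000: 348.065303
Macaulay duration D = 393.124785 / 88.616429 = 4.436252
Modified duration = D / (1 + y/m) = 4.436252 / (1 + 0.039500) = 4.267678


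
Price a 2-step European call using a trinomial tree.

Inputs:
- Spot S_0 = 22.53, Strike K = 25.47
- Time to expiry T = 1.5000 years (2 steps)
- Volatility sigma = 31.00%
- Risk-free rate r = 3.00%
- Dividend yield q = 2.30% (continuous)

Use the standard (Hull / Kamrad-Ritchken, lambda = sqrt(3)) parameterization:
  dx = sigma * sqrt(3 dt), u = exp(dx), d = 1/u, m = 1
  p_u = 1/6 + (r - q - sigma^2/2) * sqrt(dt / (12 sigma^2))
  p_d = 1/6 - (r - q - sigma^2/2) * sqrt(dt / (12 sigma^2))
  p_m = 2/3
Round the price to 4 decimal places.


Answer: Price = V(0,0) = 2.3097

Derivation:
dt = T/N = 0.750000; dx = sigma*sqrt(3*dt) = 0.465000
u = exp(dx) = 1.592014; d = 1/u = 0.628135
p_u = 0.133562, p_m = 0.666667, p_d = 0.199772
Discount per step: exp(-r*dt) = 0.977751
Stock lattice S(k, j) with j the centered position index:
  k=0: S(0,+0) = 22.5300
  k=1: S(1,-1) = 14.1519; S(1,+0) = 22.5300; S(1,+1) = 35.8681
  k=2: S(2,-2) = 8.8893; S(2,-1) = 14.1519; S(2,+0) = 22.5300; S(2,+1) = 35.8681; S(2,+2) = 57.1025
Terminal payoffs V(N, j) = max(S_T - K, 0):
  V(2,-2) = 0.000000; V(2,-1) = 0.000000; V(2,+0) = 0.000000; V(2,+1) = 10.398080; V(2,+2) = 31.632492
Backward induction: V(k, j) = exp(-r*dt) * [p_u * V(k+1, j+1) + p_m * V(k+1, j) + p_d * V(k+1, j-1)]
  V(1,-1) = exp(-r*dt) * [p_u*0.000000 + p_m*0.000000 + p_d*0.000000] = 0.000000
  V(1,+0) = exp(-r*dt) * [p_u*10.398080 + p_m*0.000000 + p_d*0.000000] = 1.357888
  V(1,+1) = exp(-r*dt) * [p_u*31.632492 + p_m*10.398080 + p_d*0.000000] = 10.908718
  V(0,+0) = exp(-r*dt) * [p_u*10.908718 + p_m*1.357888 + p_d*0.000000] = 2.309690


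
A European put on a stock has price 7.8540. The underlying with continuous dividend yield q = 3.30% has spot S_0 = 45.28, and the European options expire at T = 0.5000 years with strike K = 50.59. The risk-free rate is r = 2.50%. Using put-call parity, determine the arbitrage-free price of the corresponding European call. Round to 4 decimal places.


Answer: Call price = 2.4314

Derivation:
Put-call parity: C - P = S_0 * exp(-qT) - K * exp(-rT).
S_0 * exp(-qT) = 45.2800 * 0.98363538 = 44.53900998
K * exp(-rT) = 50.5900 * 0.98757780 = 49.96156093
C = P + S*exp(-qT) - K*exp(-rT)
C = 7.8540 + 44.53900998 - 49.96156093 = 2.4314


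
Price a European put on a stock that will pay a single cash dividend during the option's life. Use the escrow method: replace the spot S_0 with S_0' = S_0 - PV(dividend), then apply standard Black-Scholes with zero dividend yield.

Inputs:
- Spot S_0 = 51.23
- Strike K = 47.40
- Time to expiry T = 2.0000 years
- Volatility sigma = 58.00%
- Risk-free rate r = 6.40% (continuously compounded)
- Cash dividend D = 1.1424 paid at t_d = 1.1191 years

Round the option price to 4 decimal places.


Answer: Price = 10.7376

Derivation:
PV(D) = D * exp(-r * t_d) = 1.1424 * 0.93088233 = 1.06343997
S_0' = S_0 - PV(D) = 51.2300 - 1.06343997 = 50.16656003
d1 = (ln(S_0'/K) + (r + sigma^2/2)*T) / (sigma*sqrt(T)) = 0.63533110
d2 = d1 - sigma*sqrt(T) = -0.18491276
exp(-rT) = 0.87985338
N(-d1) = 0.26260625; N(-d2) = 0.57335127
P = K * exp(-rT) * N(-d2) - S_0' * N(-d1) = 47.4000 * 0.87985338 * 0.57335127 - 50.16656003 * 0.26260625 = 10.7376


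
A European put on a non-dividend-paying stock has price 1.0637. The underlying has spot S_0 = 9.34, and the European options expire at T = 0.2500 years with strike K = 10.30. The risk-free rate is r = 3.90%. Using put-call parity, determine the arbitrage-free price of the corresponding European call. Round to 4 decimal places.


Answer: Call price = 0.2036

Derivation:
Put-call parity: C - P = S_0 * exp(-qT) - K * exp(-rT).
S_0 * exp(-qT) = 9.3400 * 1.00000000 = 9.34000000
K * exp(-rT) = 10.3000 * 0.99029738 = 10.20006298
C = P + S*exp(-qT) - K*exp(-rT)
C = 1.0637 + 9.34000000 - 10.20006298 = 0.2036


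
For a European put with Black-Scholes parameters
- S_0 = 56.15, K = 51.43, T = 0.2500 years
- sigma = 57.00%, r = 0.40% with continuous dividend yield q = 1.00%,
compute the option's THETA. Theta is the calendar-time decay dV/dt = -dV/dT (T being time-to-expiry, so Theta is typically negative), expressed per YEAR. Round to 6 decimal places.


d1 = 0.4453246365; d2 = 0.1603246365
phi(d1) = 0.3612823299; exp(-qT) = 0.9975031224; exp(-rT) = 0.9990004998
Theta = -S*exp(-qT)*phi(d1)*sigma/(2*sqrt(T)) + r*K*exp(-rT)*N(-d2) - q*S*exp(-qT)*N(-d1)
N(-d1) = 0.3280425832; N(-d2) = 0.4363126764; sqrt(T) = 0.5000000000
Term 1 = -56.1500 * 0.9975031224 * 0.3612823299 * 0.5700 / (2 * 0.5000000000) = -11.5341501600
Term 2 = 0.0040 * 51.4300 * 0.9990004998 * 0.4363126764 = 0.0896685304
Term 3 = -0.0100 * 56.1500 * 0.9975031224 * 0.3280425832 = -0.1837359958
Theta = -11.5341501600 + (0.0896685304) + (-0.1837359958) = -11.628218

Answer: Theta = -11.628218


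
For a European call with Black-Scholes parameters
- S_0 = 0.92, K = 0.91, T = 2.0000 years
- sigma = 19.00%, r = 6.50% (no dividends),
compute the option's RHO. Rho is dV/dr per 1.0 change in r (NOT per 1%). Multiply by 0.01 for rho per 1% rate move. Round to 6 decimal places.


d1 = 0.6588339802; d2 = 0.3901334034
phi(d1) = 0.3211106087; exp(-qT) = 1.0000000000; exp(-rT) = 0.8780954309
N(d2) = 0.6517810482
Rho = K*T*exp(-rT)*N(d2) = 0.9100 * 2.0000 * 0.8780954309 * 0.6517810482 = 1.041633

Answer: Rho = 1.041633


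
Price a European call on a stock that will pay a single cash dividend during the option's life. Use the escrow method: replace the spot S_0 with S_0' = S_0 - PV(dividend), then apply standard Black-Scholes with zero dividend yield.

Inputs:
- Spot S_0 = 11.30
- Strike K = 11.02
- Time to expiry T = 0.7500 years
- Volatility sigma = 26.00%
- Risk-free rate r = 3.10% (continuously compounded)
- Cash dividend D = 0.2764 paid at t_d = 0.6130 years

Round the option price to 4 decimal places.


Answer: Price = 1.1134

Derivation:
PV(D) = D * exp(-r * t_d) = 0.2764 * 0.98117642 = 0.27119716
S_0' = S_0 - PV(D) = 11.3000 - 0.27119716 = 11.02880284
d1 = (ln(S_0'/K) + (r + sigma^2/2)*T) / (sigma*sqrt(T)) = 0.21938638
d2 = d1 - sigma*sqrt(T) = -0.00578022
exp(-rT) = 0.97701820
N(d1) = 0.58682546; N(d2) = 0.49769404
C = S_0' * N(d1) - K * exp(-rT) * N(d2) = 11.02880284 * 0.58682546 - 11.0200 * 0.97701820 * 0.49769404 = 1.1134


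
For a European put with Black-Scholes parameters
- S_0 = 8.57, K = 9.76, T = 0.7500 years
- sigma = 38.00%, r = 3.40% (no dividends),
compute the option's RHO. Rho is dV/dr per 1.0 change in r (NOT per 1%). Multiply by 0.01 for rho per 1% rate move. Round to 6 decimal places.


d1 = -0.1530727791; d2 = -0.4821624325
phi(d1) = 0.3942956892; exp(-qT) = 1.0000000000; exp(-rT) = 0.9748223790
N(-d2) = 0.6851547191
Rho = -K*T*exp(-rT)*N(-d2) = -9.7600 * 0.7500 * 0.9748223790 * 0.6851547191 = -4.889058

Answer: Rho = -4.889058


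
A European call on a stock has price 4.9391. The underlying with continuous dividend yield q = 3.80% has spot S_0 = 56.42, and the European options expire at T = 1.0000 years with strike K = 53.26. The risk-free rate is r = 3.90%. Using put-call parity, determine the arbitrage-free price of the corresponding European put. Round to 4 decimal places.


Answer: Put price = 1.8457

Derivation:
Put-call parity: C - P = S_0 * exp(-qT) - K * exp(-rT).
S_0 * exp(-qT) = 56.4200 * 0.96271294 = 54.31626413
K * exp(-rT) = 53.2600 * 0.96175071 = 51.22284277
P = C - S*exp(-qT) + K*exp(-rT)
P = 4.9391 - 54.31626413 + 51.22284277 = 1.8457


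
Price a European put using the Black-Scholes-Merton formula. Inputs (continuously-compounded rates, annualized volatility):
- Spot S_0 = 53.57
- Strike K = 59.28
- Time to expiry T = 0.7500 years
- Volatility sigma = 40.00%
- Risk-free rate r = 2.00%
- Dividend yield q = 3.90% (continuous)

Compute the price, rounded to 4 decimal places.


Answer: Price = 11.1916

Derivation:
d1 = (ln(S/K) + (r - q + 0.5*sigma^2) * T) / (sigma * sqrt(T)) = -0.16030930
d2 = d1 - sigma * sqrt(T) = -0.50671946
exp(-rT) = 0.98511194; exp(-qT) = 0.97117364
P = K * exp(-rT) * N(-d2) - S_0 * exp(-qT) * N(-d1)
N(-d1) = 0.56368128; N(-d2) = 0.69382416
P = 59.2800 * 0.98511194 * 0.69382416 - 53.5700 * 0.97117364 * 0.56368128 = 11.1916


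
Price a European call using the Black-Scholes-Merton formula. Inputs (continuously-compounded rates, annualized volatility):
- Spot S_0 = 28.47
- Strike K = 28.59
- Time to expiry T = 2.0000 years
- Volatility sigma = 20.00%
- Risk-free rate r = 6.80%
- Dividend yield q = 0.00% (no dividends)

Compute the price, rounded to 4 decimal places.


Answer: Price = 5.0795

Derivation:
d1 = (ln(S/K) + (r - q + 0.5*sigma^2) * T) / (sigma * sqrt(T)) = 0.60738314
d2 = d1 - sigma * sqrt(T) = 0.32454043
exp(-rT) = 0.87284263; exp(-qT) = 1.00000000
C = S_0 * exp(-qT) * N(d1) - K * exp(-rT) * N(d2)
N(d1) = 0.72820166; N(d2) = 0.62723554
C = 28.4700 * 1.00000000 * 0.72820166 - 28.5900 * 0.87284263 * 0.62723554 = 5.0795


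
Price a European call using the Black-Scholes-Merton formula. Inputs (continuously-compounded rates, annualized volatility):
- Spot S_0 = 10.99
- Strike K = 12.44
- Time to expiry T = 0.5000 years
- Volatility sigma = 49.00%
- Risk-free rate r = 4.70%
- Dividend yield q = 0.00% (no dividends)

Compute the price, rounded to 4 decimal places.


d1 = (ln(S/K) + (r - q + 0.5*sigma^2) * T) / (sigma * sqrt(T)) = -0.11661870
d2 = d1 - sigma * sqrt(T) = -0.46310103
exp(-rT) = 0.97677397; exp(-qT) = 1.00000000
C = S_0 * exp(-qT) * N(d1) - K * exp(-rT) * N(d2)
N(d1) = 0.45358111; N(d2) = 0.32164598
C = 10.9900 * 1.00000000 * 0.45358111 - 12.4400 * 0.97677397 * 0.32164598 = 1.0765

Answer: Price = 1.0765


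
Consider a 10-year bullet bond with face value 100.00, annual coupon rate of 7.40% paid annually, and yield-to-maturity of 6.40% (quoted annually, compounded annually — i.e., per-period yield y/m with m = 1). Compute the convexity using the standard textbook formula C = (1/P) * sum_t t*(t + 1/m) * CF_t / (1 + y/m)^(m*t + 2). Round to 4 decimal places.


Answer: Convexity = 65.4622

Derivation:
Coupon per period c = face * coupon_rate / m = 7.400000
Periods per year m = 1; per-period yield y/m = 0.064000
Number of cashflows N = 10
Cashflows (t years, CF_t, discount factor 1/(1+y/m)^(m*t), PV):
  t = 1.0000: CF_t = 7.400000, DF = 0.939850, PV = 6.954887
  t = 2.0000: CF_t = 7.400000, DF = 0.883317, PV = 6.536548
  t = 3.0000: CF_t = 7.400000, DF = 0.830185, PV = 6.143372
  t = 4.0000: CF_t = 7.400000, DF = 0.780249, PV = 5.773846
  t = 5.0000: CF_t = 7.400000, DF = 0.733317, PV = 5.426547
  t = 6.0000: CF_t = 7.400000, DF = 0.689208, PV = 5.100138
  t = 7.0000: CF_t = 7.400000, DF = 0.647752, PV = 4.793363
  t = 8.0000: CF_t = 7.400000, DF = 0.608789, PV = 4.505040
  t = 9.0000: CF_t = 7.400000, DF = 0.572170, PV = 4.234061
  t = 10.0000: CF_t = 107.400000, DF = 0.537754, PV = 57.754789
Price P = sum_t PV_t = 107.222592
Convexity numerator sum_t t*(t + 1/m) * CF_t / (1+y/m)^(m*t + 2):
  t = 1.0000: term = 12.286745
  t = 2.0000: term = 34.643077
  t = 3.0000: term = 65.118566
  t = 4.0000: term = 102.002766
  t = 5.0000: term = 143.800892
  t = 6.0000: term = 189.211699
  t = 7.0000: term = 237.107393
  t = 8.0000: term = 286.515378
  t = 9.0000: term = 336.601713
  t = 10.0000: term = 5611.738575
Convexity = (1/P) * sum = 7019.026802 / 107.222592 = 65.462200


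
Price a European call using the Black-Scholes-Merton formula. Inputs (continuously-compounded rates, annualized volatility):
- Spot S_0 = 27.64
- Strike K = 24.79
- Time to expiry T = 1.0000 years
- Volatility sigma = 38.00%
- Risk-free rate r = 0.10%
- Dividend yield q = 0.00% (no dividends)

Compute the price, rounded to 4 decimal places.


Answer: Price = 5.5475

Derivation:
d1 = (ln(S/K) + (r - q + 0.5*sigma^2) * T) / (sigma * sqrt(T)) = 0.47900961
d2 = d1 - sigma * sqrt(T) = 0.09900961
exp(-rT) = 0.99900050; exp(-qT) = 1.00000000
C = S_0 * exp(-qT) * N(d1) - K * exp(-rT) * N(d2)
N(d1) = 0.68403410; N(d2) = 0.53943468
C = 27.6400 * 1.00000000 * 0.68403410 - 24.7900 * 0.99900050 * 0.53943468 = 5.5475


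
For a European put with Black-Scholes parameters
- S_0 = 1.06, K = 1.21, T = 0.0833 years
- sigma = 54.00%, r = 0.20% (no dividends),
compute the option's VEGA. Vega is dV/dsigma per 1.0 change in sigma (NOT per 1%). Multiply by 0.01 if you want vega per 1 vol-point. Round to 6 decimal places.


d1 = -0.7702091655; d2 = -0.9260625581
phi(d1) = 0.2965469836; exp(-qT) = 1.0000000000; exp(-rT) = 0.9998334139
Vega = S * exp(-qT) * phi(d1) * sqrt(T) = 1.0600 * 1.0000000000 * 0.2965469836 * 0.2886173938 = 0.090724

Answer: Vega = 0.090724


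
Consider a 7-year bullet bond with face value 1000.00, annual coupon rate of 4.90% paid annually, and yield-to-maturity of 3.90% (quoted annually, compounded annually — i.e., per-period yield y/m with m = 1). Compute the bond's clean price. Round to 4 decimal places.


Answer: Price = 1060.2430

Derivation:
Coupon per period c = face * coupon_rate / m = 49.000000
Periods per year m = 1; per-period yield y/m = 0.039000
Number of cashflows N = 7
Cashflows (t years, CF_t, discount factor 1/(1+y/m)^(m*t), PV):
  t = 1.0000: CF_t = 49.000000, DF = 0.962464, PV = 47.160731
  t = 2.0000: CF_t = 49.000000, DF = 0.926337, PV = 45.390502
  t = 3.0000: CF_t = 49.000000, DF = 0.891566, PV = 43.686720
  t = 4.0000: CF_t = 49.000000, DF = 0.858100, PV = 42.046891
  t = 5.0000: CF_t = 49.000000, DF = 0.825890, PV = 40.468615
  t = 6.0000: CF_t = 49.000000, DF = 0.794889, PV = 38.949581
  t = 7.0000: CF_t = 1049.000000, DF = 0.765052, PV = 802.539940
Price P = sum_t PV_t = 1060.242981


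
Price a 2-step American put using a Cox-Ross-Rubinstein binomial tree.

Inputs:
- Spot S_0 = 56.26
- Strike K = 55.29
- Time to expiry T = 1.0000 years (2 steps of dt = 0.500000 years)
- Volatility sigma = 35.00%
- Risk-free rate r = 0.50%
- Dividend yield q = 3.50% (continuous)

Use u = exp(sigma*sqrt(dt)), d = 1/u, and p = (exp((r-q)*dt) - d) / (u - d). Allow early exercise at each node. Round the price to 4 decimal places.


dt = T/N = 0.500000
u = exp(sigma*sqrt(dt)) = 1.280803; d = 1/u = 0.780760
p = (exp((r-q)*dt) - d) / (u - d) = 0.408668
Discount per step: exp(-r*dt) = 0.997503
Stock lattice S(k, i) with i counting down-moves:
  k=0: S(0,0) = 56.2600
  k=1: S(1,0) = 72.0580; S(1,1) = 43.9256
  k=2: S(2,0) = 92.2921; S(2,1) = 56.2600; S(2,2) = 34.2953
Terminal payoffs V(N, i) = max(K - S_T, 0):
  V(2,0) = 0.000000; V(2,1) = 0.000000; V(2,2) = 20.994675
Backward induction: V(k, i) = exp(-r*dt) * [p * V(k+1, i) + (1-p) * V(k+1, i+1)]; then take max(V_cont, immediate exercise) for American.
  V(1,0) = exp(-r*dt) * [p*0.000000 + (1-p)*0.000000] = 0.000000; exercise = 0.000000; V(1,0) = max -> 0.000000
  V(1,1) = exp(-r*dt) * [p*0.000000 + (1-p)*20.994675] = 12.383815; exercise = 11.364438; V(1,1) = max -> 12.383815
  V(0,0) = exp(-r*dt) * [p*0.000000 + (1-p)*12.383815] = 7.304655; exercise = 0.000000; V(0,0) = max -> 7.304655

Answer: Price = V(0,0) = 7.3047


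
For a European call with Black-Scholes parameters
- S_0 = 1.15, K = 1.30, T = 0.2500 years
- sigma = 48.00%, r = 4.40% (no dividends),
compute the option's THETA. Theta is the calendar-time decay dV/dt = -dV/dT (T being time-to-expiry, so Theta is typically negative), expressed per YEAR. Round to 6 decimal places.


Answer: Theta = -0.223292

Derivation:
d1 = -0.3450096754; d2 = -0.5850096754
phi(d1) = 0.3758916390; exp(-qT) = 1.0000000000; exp(-rT) = 0.9890602788
Theta = -S*exp(-qT)*phi(d1)*sigma/(2*sqrt(T)) - r*K*exp(-rT)*N(d2) + q*S*exp(-qT)*N(d1)
N(d1) = 0.3650435485; N(d2) = 0.2792706055; sqrt(T) = 0.5000000000
Term 1 = -1.1500 * 1.0000000000 * 0.3758916390 * 0.4800 / (2 * 0.5000000000) = -0.2074921847
Term 2 = -0.0440 * 1.3000 * 0.9890602788 * 0.2792706055 = -0.0157995245
Term 3 = 0 (no dividend yield, q = 0)
Theta = -0.2074921847 + (-0.0157995245) + (0.0000000000) = -0.223292


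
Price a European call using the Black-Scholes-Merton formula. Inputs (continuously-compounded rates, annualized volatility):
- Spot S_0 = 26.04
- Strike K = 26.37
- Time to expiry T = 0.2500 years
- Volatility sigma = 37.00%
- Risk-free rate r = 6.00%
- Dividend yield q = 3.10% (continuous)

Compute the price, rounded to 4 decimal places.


Answer: Price = 1.8410

Derivation:
d1 = (ln(S/K) + (r - q + 0.5*sigma^2) * T) / (sigma * sqrt(T)) = 0.06361793
d2 = d1 - sigma * sqrt(T) = -0.12138207
exp(-rT) = 0.98511194; exp(-qT) = 0.99227995
C = S_0 * exp(-qT) * N(d1) - K * exp(-rT) * N(d2)
N(d1) = 0.52536277; N(d2) = 0.45169421
C = 26.0400 * 0.99227995 * 0.52536277 - 26.3700 * 0.98511194 * 0.45169421 = 1.8410


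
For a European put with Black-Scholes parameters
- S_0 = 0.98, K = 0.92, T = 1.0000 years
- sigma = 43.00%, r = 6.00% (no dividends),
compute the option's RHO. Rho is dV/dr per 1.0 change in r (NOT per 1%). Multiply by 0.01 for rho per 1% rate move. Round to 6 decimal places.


Answer: Rho = -0.408531

Derivation:
d1 = 0.5014625619; d2 = 0.0714625619
phi(d1) = 0.3518075859; exp(-qT) = 1.0000000000; exp(-rT) = 0.9417645336
N(-d2) = 0.4715148098
Rho = -K*T*exp(-rT)*N(-d2) = -0.9200 * 1.0000 * 0.9417645336 * 0.4715148098 = -0.408531


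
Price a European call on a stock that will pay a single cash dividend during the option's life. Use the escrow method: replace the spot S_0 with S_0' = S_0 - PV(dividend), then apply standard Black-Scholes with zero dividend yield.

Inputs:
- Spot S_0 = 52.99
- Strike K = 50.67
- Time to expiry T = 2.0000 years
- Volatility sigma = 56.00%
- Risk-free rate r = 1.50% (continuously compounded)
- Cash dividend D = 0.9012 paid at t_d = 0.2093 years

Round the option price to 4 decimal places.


PV(D) = D * exp(-r * t_d) = 0.9012 * 0.99686542 = 0.89837512
S_0' = S_0 - PV(D) = 52.9900 - 0.89837512 = 52.09162488
d1 = (ln(S_0'/K) + (r + sigma^2/2)*T) / (sigma*sqrt(T)) = 0.46879938
d2 = d1 - sigma*sqrt(T) = -0.32316022
exp(-rT) = 0.97044553
N(d1) = 0.68039348; N(d2) = 0.37328695
C = S_0' * N(d1) - K * exp(-rT) * N(d2) = 52.09162488 * 0.68039348 - 50.6700 * 0.97044553 * 0.37328695 = 17.0874

Answer: Price = 17.0874


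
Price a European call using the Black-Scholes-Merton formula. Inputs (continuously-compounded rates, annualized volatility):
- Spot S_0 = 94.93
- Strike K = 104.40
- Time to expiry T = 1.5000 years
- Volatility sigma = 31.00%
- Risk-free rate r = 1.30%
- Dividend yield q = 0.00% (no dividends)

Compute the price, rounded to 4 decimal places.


Answer: Price = 11.4168

Derivation:
d1 = (ln(S/K) + (r - q + 0.5*sigma^2) * T) / (sigma * sqrt(T)) = -0.00925775
d2 = d1 - sigma * sqrt(T) = -0.38892866
exp(-rT) = 0.98068890; exp(-qT) = 1.00000000
C = S_0 * exp(-qT) * N(d1) - K * exp(-rT) * N(d2)
N(d1) = 0.49630675; N(d2) = 0.34866446
C = 94.9300 * 1.00000000 * 0.49630675 - 104.4000 * 0.98068890 * 0.34866446 = 11.4168


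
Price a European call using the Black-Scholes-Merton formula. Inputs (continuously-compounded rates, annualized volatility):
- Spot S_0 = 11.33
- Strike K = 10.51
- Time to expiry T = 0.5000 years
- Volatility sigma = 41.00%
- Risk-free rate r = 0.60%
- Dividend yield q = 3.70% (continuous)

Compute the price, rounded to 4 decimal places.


Answer: Price = 1.5927

Derivation:
d1 = (ln(S/K) + (r - q + 0.5*sigma^2) * T) / (sigma * sqrt(T)) = 0.35062800
d2 = d1 - sigma * sqrt(T) = 0.06071422
exp(-rT) = 0.99700450; exp(-qT) = 0.98167007
C = S_0 * exp(-qT) * N(d1) - K * exp(-rT) * N(d2)
N(d1) = 0.63706628; N(d2) = 0.52420660
C = 11.3300 * 0.98167007 * 0.63706628 - 10.5100 * 0.99700450 * 0.52420660 = 1.5927


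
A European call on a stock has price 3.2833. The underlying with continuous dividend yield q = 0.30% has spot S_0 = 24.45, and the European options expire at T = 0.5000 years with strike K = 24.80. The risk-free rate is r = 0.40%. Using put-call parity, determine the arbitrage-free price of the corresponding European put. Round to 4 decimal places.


Answer: Put price = 3.6204

Derivation:
Put-call parity: C - P = S_0 * exp(-qT) - K * exp(-rT).
S_0 * exp(-qT) = 24.4500 * 0.99850112 = 24.41335249
K * exp(-rT) = 24.8000 * 0.99800200 = 24.75044957
P = C - S*exp(-qT) + K*exp(-rT)
P = 3.2833 - 24.41335249 + 24.75044957 = 3.6204
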